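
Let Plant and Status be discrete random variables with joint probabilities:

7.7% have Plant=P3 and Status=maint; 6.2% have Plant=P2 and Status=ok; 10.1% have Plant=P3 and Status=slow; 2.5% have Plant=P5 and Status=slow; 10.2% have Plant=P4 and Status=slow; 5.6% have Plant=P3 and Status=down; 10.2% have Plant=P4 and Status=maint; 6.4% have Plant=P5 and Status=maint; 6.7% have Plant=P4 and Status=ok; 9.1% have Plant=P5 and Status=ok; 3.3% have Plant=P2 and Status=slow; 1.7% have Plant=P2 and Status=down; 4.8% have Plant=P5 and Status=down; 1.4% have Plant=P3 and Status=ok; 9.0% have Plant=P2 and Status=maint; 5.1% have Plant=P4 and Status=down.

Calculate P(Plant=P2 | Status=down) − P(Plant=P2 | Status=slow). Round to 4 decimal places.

P(Status=down) = 0.017 + 0.056 + 0.051 + 0.048 = 0.172; P(Plant=P2 | Status=down) = 0.017/0.172 = 0.09884.
P(Status=slow) = 0.033 + 0.101 + 0.102 + 0.025 = 0.261; P(Plant=P2 | Status=slow) = 0.033/0.261 = 0.12644.
Difference = -0.0276.

-0.0276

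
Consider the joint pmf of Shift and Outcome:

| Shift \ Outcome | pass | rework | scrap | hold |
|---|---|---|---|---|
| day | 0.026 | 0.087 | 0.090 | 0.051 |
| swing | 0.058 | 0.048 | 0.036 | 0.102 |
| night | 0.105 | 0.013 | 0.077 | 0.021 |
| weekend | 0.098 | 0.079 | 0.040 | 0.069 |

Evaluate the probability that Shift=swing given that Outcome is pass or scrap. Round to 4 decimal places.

P(Outcome=pass) = 0.026 + 0.058 + 0.105 + 0.098 = 0.287.
P(Outcome=scrap) = 0.090 + 0.036 + 0.077 + 0.040 = 0.243.
P(Outcome ∈ {pass, scrap}) = 0.287 + 0.243 = 0.530; P(Shift=swing, Outcome ∈ {pass, scrap}) = 0.058 + 0.036 = 0.094.
P(Shift=swing | Outcome ∈ {pass, scrap}) = 0.094/0.530 = 0.1774.

0.1774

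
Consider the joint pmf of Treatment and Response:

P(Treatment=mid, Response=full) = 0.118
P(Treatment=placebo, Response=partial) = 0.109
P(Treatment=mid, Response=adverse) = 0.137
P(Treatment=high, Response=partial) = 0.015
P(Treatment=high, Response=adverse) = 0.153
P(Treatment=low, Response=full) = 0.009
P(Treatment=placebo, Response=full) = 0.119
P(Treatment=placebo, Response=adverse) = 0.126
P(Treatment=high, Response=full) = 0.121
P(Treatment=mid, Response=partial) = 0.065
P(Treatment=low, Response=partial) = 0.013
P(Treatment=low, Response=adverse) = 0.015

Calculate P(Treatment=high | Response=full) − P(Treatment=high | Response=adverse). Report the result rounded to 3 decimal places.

-0.025

P(Response=full) = 0.119 + 0.009 + 0.118 + 0.121 = 0.367; P(Treatment=high | Response=full) = 0.121/0.367 = 0.3297.
P(Response=adverse) = 0.126 + 0.015 + 0.137 + 0.153 = 0.431; P(Treatment=high | Response=adverse) = 0.153/0.431 = 0.3550.
Difference = -0.025.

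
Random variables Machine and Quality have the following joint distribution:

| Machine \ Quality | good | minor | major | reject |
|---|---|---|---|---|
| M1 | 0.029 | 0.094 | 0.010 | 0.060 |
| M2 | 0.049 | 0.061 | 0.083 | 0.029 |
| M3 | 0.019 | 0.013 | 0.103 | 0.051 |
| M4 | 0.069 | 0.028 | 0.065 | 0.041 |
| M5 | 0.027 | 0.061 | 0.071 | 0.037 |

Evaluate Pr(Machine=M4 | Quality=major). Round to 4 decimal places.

P(Quality=major) = 0.010 + 0.083 + 0.103 + 0.065 + 0.071 = 0.332.
P(Machine=M4 | Quality=major) = 0.065/0.332 = 0.1958.

0.1958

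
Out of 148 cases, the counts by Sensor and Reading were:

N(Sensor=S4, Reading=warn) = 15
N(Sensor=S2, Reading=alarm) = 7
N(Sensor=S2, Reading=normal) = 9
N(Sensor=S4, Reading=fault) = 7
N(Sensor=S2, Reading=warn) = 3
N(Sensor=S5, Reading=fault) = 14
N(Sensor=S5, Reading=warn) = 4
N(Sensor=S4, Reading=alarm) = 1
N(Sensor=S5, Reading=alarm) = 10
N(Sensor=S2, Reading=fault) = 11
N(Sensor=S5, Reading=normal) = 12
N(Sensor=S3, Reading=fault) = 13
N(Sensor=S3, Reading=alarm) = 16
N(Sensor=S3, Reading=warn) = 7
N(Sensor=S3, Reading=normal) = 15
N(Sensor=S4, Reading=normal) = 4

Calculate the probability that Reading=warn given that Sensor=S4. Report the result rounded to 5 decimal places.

Total with Sensor=S4: 4 + 15 + 1 + 7 = 27.
P(Reading=warn | Sensor=S4) = 15/27 = 0.55556.

0.55556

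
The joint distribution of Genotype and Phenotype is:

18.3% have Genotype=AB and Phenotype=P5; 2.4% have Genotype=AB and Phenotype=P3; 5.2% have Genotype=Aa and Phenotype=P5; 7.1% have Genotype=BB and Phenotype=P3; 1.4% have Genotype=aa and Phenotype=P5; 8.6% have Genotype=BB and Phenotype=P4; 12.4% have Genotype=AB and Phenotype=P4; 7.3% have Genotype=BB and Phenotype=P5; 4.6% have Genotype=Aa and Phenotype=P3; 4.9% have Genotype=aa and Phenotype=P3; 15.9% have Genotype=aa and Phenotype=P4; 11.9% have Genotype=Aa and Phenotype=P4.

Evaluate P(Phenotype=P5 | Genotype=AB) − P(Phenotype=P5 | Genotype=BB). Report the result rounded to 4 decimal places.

P(Genotype=AB) = 0.024 + 0.124 + 0.183 = 0.331; P(Phenotype=P5 | Genotype=AB) = 0.183/0.331 = 0.55287.
P(Genotype=BB) = 0.071 + 0.086 + 0.073 = 0.230; P(Phenotype=P5 | Genotype=BB) = 0.073/0.230 = 0.31739.
Difference = 0.2355.

0.2355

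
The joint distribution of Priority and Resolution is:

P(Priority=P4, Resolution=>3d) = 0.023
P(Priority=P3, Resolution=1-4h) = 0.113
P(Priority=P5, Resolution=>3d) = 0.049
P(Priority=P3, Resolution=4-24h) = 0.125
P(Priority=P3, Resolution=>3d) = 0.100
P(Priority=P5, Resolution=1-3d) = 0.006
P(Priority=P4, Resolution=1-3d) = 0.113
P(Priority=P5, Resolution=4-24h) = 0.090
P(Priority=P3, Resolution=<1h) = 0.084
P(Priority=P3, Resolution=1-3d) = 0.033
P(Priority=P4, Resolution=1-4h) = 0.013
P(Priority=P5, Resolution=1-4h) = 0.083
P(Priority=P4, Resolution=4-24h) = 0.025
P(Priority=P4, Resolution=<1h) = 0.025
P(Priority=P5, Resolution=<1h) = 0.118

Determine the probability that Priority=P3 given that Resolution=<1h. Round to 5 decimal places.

0.37004

P(Resolution=<1h) = 0.084 + 0.025 + 0.118 = 0.227.
P(Priority=P3 | Resolution=<1h) = 0.084/0.227 = 0.37004.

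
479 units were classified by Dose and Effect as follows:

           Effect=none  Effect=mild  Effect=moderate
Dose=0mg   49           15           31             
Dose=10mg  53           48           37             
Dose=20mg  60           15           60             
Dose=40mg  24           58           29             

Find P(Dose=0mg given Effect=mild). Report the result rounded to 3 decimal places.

Total with Effect=mild: 15 + 48 + 15 + 58 = 136.
P(Dose=0mg | Effect=mild) = 15/136 = 0.110.

0.110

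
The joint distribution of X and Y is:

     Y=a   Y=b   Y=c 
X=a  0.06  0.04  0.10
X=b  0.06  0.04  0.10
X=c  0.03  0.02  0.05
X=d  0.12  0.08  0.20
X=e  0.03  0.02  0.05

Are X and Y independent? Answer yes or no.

Every cell satisfies P(X,Y) = P(X)·P(Y). For instance P(X=d) = 0.40, P(Y=b) = 0.20, and 0.40×0.20 = 0.08 matches the joint entry. So X and Y are independent.

yes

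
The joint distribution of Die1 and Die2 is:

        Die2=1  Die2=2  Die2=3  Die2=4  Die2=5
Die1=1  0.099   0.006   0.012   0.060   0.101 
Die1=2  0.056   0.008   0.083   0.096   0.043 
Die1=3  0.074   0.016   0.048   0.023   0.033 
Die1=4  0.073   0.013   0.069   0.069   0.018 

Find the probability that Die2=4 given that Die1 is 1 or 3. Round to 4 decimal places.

0.1758

P(Die1=1) = 0.099 + 0.006 + 0.012 + 0.060 + 0.101 = 0.278.
P(Die1=3) = 0.074 + 0.016 + 0.048 + 0.023 + 0.033 = 0.194.
P(Die1 ∈ {1, 3}) = 0.278 + 0.194 = 0.472; P(Die2=4, Die1 ∈ {1, 3}) = 0.060 + 0.023 = 0.083.
P(Die2=4 | Die1 ∈ {1, 3}) = 0.083/0.472 = 0.1758.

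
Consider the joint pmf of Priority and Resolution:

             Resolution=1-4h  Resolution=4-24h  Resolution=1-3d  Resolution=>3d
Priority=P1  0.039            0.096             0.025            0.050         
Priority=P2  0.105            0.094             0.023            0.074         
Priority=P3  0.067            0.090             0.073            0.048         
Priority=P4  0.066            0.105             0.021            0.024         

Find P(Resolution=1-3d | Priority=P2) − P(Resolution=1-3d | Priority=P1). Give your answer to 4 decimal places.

P(Priority=P2) = 0.105 + 0.094 + 0.023 + 0.074 = 0.296; P(Resolution=1-3d | Priority=P2) = 0.023/0.296 = 0.07770.
P(Priority=P1) = 0.039 + 0.096 + 0.025 + 0.050 = 0.210; P(Resolution=1-3d | Priority=P1) = 0.025/0.210 = 0.11905.
Difference = -0.0413.

-0.0413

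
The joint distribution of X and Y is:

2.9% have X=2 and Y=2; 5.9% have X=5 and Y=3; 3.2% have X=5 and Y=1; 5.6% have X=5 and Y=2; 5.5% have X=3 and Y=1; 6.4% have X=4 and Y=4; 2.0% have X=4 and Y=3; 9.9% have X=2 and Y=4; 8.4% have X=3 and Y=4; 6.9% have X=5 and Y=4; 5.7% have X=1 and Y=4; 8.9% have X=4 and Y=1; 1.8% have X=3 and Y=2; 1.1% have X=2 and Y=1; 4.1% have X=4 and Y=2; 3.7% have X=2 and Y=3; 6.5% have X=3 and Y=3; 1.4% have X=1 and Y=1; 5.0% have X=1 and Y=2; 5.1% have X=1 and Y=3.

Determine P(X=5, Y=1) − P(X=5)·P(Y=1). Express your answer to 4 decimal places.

P(X=5) = 0.032 + 0.056 + 0.059 + 0.069 = 0.216.
P(Y=1) = 0.014 + 0.011 + 0.055 + 0.089 + 0.032 = 0.201.
P(X=5, Y=1) − P(X=5)P(Y=1) = 0.032 − 0.216×0.201 = -0.0114.

-0.0114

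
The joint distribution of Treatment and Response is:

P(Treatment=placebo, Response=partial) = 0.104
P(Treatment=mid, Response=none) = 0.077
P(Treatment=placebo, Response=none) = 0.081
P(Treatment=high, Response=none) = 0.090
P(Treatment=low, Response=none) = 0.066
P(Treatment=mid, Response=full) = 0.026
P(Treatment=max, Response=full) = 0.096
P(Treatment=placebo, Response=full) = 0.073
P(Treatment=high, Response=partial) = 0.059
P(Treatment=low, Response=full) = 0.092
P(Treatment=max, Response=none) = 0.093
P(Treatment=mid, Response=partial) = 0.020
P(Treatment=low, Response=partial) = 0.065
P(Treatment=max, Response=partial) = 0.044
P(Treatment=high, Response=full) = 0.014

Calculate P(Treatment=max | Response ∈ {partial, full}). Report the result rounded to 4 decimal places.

0.2361

P(Response=partial) = 0.104 + 0.065 + 0.020 + 0.059 + 0.044 = 0.292.
P(Response=full) = 0.073 + 0.092 + 0.026 + 0.014 + 0.096 = 0.301.
P(Response ∈ {partial, full}) = 0.292 + 0.301 = 0.593; P(Treatment=max, Response ∈ {partial, full}) = 0.044 + 0.096 = 0.140.
P(Treatment=max | Response ∈ {partial, full}) = 0.140/0.593 = 0.2361.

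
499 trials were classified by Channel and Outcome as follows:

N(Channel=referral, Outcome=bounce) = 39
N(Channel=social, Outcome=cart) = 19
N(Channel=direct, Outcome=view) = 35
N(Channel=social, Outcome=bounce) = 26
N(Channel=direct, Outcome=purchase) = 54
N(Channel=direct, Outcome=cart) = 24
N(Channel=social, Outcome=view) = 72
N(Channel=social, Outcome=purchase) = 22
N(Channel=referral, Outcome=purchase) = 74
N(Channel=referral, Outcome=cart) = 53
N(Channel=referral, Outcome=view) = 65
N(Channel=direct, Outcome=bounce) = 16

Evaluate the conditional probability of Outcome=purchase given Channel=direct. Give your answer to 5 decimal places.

0.41860

Total with Channel=direct: 16 + 35 + 24 + 54 = 129.
P(Outcome=purchase | Channel=direct) = 54/129 = 0.41860.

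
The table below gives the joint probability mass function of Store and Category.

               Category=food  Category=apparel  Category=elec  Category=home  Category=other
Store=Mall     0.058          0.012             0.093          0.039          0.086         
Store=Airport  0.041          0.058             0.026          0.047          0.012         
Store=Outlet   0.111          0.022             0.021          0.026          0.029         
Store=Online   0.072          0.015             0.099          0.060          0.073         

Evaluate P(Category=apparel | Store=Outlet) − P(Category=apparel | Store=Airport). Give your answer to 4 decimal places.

-0.2100

P(Store=Outlet) = 0.111 + 0.022 + 0.021 + 0.026 + 0.029 = 0.209; P(Category=apparel | Store=Outlet) = 0.022/0.209 = 0.10526.
P(Store=Airport) = 0.041 + 0.058 + 0.026 + 0.047 + 0.012 = 0.184; P(Category=apparel | Store=Airport) = 0.058/0.184 = 0.31522.
Difference = -0.2100.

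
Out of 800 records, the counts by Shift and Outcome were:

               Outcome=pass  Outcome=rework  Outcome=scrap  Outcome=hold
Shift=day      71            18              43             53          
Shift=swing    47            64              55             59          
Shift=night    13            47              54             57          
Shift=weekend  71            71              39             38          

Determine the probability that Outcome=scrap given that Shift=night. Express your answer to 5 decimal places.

Total with Shift=night: 13 + 47 + 54 + 57 = 171.
P(Outcome=scrap | Shift=night) = 54/171 = 0.31579.

0.31579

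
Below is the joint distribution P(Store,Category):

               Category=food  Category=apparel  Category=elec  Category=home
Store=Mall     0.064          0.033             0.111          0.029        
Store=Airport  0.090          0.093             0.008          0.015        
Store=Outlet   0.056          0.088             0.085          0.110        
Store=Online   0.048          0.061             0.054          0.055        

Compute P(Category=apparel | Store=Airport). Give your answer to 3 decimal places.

0.451

P(Store=Airport) = 0.090 + 0.093 + 0.008 + 0.015 = 0.206.
P(Category=apparel | Store=Airport) = 0.093/0.206 = 0.451.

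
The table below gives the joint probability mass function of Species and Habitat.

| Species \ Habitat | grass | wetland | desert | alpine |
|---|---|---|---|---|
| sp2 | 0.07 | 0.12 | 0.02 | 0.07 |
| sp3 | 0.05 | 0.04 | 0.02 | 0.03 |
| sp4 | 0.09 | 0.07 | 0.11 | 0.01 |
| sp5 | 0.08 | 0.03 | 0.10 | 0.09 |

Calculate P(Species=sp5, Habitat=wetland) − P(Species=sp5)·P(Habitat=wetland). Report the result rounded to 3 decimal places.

P(Species=sp5) = 0.08 + 0.03 + 0.10 + 0.09 = 0.30.
P(Habitat=wetland) = 0.12 + 0.04 + 0.07 + 0.03 = 0.26.
P(Species=sp5, Habitat=wetland) − P(Species=sp5)P(Habitat=wetland) = 0.03 − 0.30×0.26 = -0.048.

-0.048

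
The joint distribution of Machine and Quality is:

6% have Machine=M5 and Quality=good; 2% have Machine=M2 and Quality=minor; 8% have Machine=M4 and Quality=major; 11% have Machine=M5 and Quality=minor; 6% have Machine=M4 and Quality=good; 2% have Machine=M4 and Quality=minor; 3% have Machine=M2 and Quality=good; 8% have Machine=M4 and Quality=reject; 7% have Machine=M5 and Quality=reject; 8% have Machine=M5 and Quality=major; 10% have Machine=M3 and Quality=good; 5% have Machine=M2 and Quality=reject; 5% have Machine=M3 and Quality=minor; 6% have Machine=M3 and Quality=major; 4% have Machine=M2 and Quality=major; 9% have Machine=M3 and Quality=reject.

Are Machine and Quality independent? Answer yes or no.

no

P(Machine=M5) = 0.32 and P(Quality=minor) = 0.20, so their product is 0.0640, but P(Machine=M5, Quality=minor) = 0.11. Since these differ, Machine and Quality are not independent.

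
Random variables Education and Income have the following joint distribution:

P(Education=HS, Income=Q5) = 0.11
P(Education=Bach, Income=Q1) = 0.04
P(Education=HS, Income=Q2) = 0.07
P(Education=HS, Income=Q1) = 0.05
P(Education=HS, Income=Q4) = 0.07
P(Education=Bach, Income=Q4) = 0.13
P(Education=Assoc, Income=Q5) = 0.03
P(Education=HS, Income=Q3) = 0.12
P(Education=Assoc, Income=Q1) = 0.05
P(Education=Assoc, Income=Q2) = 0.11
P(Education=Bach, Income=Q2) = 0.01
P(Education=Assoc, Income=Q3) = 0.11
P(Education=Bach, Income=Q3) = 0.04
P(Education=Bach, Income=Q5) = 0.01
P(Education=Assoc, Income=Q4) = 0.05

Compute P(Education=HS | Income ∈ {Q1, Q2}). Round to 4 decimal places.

P(Income=Q1) = 0.05 + 0.05 + 0.04 = 0.14.
P(Income=Q2) = 0.07 + 0.11 + 0.01 = 0.19.
P(Income ∈ {Q1, Q2}) = 0.14 + 0.19 = 0.33; P(Education=HS, Income ∈ {Q1, Q2}) = 0.05 + 0.07 = 0.12.
P(Education=HS | Income ∈ {Q1, Q2}) = 0.12/0.33 = 0.3636.

0.3636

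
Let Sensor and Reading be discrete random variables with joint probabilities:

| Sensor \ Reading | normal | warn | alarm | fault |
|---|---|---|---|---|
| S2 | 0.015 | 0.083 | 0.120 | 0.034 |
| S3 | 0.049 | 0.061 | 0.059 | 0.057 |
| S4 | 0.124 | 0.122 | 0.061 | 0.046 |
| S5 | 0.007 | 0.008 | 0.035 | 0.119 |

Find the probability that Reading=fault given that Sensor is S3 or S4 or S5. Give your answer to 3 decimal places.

P(Sensor=S3) = 0.049 + 0.061 + 0.059 + 0.057 = 0.226.
P(Sensor=S4) = 0.124 + 0.122 + 0.061 + 0.046 = 0.353.
P(Sensor=S5) = 0.007 + 0.008 + 0.035 + 0.119 = 0.169.
P(Sensor ∈ {S3, S4, S5}) = 0.226 + 0.353 + 0.169 = 0.748; P(Reading=fault, Sensor ∈ {S3, S4, S5}) = 0.057 + 0.046 + 0.119 = 0.222.
P(Reading=fault | Sensor ∈ {S3, S4, S5}) = 0.222/0.748 = 0.297.

0.297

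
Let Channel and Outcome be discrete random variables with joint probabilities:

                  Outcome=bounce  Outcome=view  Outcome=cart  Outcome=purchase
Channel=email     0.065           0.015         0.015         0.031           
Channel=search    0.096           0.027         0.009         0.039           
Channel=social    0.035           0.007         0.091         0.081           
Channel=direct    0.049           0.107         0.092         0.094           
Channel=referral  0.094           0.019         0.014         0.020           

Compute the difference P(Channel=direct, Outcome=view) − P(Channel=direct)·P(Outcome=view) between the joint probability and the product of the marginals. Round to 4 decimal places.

P(Channel=direct) = 0.049 + 0.107 + 0.092 + 0.094 = 0.342.
P(Outcome=view) = 0.015 + 0.027 + 0.007 + 0.107 + 0.019 = 0.175.
P(Channel=direct, Outcome=view) − P(Channel=direct)P(Outcome=view) = 0.107 − 0.342×0.175 = 0.0472.

0.0472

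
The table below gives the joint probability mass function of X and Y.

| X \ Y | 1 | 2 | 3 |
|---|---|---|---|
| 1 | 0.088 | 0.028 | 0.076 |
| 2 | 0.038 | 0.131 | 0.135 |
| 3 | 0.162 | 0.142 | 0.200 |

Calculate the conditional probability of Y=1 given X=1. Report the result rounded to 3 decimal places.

0.458

P(X=1) = 0.088 + 0.028 + 0.076 = 0.192.
P(Y=1 | X=1) = 0.088/0.192 = 0.458.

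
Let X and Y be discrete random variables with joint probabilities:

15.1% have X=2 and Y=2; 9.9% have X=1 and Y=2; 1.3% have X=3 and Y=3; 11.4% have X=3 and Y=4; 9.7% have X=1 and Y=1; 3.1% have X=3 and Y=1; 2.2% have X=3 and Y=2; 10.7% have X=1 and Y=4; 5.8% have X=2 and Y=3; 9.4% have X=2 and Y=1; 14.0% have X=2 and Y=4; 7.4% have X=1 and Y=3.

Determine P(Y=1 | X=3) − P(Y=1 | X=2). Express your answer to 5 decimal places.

P(X=3) = 0.031 + 0.022 + 0.013 + 0.114 = 0.180; P(Y=1 | X=3) = 0.031/0.180 = 0.172222.
P(X=2) = 0.094 + 0.151 + 0.058 + 0.140 = 0.443; P(Y=1 | X=2) = 0.094/0.443 = 0.212190.
Difference = -0.03997.

-0.03997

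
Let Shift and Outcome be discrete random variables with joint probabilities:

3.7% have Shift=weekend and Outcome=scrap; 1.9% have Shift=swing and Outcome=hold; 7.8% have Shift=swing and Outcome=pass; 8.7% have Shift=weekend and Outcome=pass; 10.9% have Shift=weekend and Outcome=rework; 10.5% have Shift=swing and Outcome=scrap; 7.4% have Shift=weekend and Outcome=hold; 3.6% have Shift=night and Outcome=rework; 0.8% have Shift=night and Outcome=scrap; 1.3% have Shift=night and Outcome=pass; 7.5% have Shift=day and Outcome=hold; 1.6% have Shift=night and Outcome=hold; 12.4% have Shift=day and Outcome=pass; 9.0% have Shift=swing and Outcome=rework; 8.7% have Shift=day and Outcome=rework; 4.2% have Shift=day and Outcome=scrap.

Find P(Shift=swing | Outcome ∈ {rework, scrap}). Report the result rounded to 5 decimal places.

P(Outcome=rework) = 0.087 + 0.090 + 0.036 + 0.109 = 0.322.
P(Outcome=scrap) = 0.042 + 0.105 + 0.008 + 0.037 = 0.192.
P(Outcome ∈ {rework, scrap}) = 0.322 + 0.192 = 0.514; P(Shift=swing, Outcome ∈ {rework, scrap}) = 0.090 + 0.105 = 0.195.
P(Shift=swing | Outcome ∈ {rework, scrap}) = 0.195/0.514 = 0.37938.

0.37938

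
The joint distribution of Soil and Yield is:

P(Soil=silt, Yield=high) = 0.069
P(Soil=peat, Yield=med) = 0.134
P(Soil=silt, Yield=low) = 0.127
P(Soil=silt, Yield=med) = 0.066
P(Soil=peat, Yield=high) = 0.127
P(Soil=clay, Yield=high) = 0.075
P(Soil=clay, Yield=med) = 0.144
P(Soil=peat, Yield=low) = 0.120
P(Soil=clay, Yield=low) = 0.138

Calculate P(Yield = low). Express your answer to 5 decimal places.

P(Yield=low) = 0.138 + 0.127 + 0.120 = 0.385.

0.38500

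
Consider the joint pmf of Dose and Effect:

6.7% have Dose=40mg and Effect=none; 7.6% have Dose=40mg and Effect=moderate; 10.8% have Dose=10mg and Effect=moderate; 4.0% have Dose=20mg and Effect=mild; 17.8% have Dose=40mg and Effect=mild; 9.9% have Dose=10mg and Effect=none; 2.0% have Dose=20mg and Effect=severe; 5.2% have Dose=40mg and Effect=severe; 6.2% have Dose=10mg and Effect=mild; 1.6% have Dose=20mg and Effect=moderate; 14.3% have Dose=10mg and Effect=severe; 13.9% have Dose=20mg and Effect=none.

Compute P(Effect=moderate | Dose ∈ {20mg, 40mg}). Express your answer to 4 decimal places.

P(Dose=20mg) = 0.139 + 0.040 + 0.016 + 0.020 = 0.215.
P(Dose=40mg) = 0.067 + 0.178 + 0.076 + 0.052 = 0.373.
P(Dose ∈ {20mg, 40mg}) = 0.215 + 0.373 = 0.588; P(Effect=moderate, Dose ∈ {20mg, 40mg}) = 0.016 + 0.076 = 0.092.
P(Effect=moderate | Dose ∈ {20mg, 40mg}) = 0.092/0.588 = 0.1565.

0.1565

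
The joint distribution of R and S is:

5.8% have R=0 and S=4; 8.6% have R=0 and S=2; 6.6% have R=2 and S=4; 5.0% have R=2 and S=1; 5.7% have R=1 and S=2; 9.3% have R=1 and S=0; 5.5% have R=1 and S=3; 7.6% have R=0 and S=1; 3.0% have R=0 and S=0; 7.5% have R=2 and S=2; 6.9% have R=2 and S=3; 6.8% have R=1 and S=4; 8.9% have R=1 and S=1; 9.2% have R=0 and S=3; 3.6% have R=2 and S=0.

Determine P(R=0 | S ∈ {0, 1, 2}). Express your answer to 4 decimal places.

0.3243

P(S=0) = 0.030 + 0.093 + 0.036 = 0.159.
P(S=1) = 0.076 + 0.089 + 0.050 = 0.215.
P(S=2) = 0.086 + 0.057 + 0.075 = 0.218.
P(S ∈ {0, 1, 2}) = 0.159 + 0.215 + 0.218 = 0.592; P(R=0, S ∈ {0, 1, 2}) = 0.030 + 0.076 + 0.086 = 0.192.
P(R=0 | S ∈ {0, 1, 2}) = 0.192/0.592 = 0.3243.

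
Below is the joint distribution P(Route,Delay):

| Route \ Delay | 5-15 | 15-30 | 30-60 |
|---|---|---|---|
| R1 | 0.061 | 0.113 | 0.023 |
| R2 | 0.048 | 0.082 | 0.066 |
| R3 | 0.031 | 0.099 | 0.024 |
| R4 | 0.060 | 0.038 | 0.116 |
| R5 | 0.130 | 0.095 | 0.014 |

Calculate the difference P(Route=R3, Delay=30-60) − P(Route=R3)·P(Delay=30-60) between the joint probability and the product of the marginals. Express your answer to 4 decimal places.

-0.0134

P(Route=R3) = 0.031 + 0.099 + 0.024 = 0.154.
P(Delay=30-60) = 0.023 + 0.066 + 0.024 + 0.116 + 0.014 = 0.243.
P(Route=R3, Delay=30-60) − P(Route=R3)P(Delay=30-60) = 0.024 − 0.154×0.243 = -0.0134.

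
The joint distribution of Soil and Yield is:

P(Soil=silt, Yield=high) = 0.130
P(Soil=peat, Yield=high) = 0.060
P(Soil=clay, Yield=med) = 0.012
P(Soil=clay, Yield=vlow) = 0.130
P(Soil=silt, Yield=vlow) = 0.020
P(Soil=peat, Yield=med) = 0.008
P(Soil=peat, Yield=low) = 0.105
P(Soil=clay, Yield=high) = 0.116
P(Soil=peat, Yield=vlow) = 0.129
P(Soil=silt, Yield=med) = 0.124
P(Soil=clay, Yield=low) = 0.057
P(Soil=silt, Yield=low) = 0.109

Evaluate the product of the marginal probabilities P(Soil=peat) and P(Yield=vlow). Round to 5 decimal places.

P(Soil=peat) = 0.129 + 0.105 + 0.008 + 0.060 = 0.302.
P(Yield=vlow) = 0.130 + 0.020 + 0.129 = 0.279.
Product: 0.302 × 0.279 = 0.08426.

0.08426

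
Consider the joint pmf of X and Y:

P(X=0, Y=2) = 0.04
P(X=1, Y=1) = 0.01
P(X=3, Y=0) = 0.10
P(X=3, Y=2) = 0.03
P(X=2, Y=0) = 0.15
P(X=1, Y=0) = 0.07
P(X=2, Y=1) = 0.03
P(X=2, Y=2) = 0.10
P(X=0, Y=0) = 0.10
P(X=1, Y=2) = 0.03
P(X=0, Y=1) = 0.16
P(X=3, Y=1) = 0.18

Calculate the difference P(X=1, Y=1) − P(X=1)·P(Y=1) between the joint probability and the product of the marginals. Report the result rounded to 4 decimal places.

P(X=1) = 0.07 + 0.01 + 0.03 = 0.11.
P(Y=1) = 0.16 + 0.01 + 0.03 + 0.18 = 0.38.
P(X=1, Y=1) − P(X=1)P(Y=1) = 0.01 − 0.11×0.38 = -0.0318.

-0.0318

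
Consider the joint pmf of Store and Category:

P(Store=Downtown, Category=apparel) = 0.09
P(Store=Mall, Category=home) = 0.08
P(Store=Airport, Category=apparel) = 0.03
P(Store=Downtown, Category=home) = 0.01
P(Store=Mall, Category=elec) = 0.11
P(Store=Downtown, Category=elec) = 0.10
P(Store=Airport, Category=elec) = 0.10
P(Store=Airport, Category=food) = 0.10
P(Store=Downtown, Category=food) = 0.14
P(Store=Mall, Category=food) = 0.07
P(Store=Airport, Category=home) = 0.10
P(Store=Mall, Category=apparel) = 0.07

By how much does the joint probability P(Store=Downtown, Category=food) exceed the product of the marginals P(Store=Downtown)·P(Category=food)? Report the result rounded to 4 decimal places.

P(Store=Downtown) = 0.14 + 0.09 + 0.10 + 0.01 = 0.34.
P(Category=food) = 0.14 + 0.07 + 0.10 = 0.31.
P(Store=Downtown, Category=food) − P(Store=Downtown)P(Category=food) = 0.14 − 0.34×0.31 = 0.0346.

0.0346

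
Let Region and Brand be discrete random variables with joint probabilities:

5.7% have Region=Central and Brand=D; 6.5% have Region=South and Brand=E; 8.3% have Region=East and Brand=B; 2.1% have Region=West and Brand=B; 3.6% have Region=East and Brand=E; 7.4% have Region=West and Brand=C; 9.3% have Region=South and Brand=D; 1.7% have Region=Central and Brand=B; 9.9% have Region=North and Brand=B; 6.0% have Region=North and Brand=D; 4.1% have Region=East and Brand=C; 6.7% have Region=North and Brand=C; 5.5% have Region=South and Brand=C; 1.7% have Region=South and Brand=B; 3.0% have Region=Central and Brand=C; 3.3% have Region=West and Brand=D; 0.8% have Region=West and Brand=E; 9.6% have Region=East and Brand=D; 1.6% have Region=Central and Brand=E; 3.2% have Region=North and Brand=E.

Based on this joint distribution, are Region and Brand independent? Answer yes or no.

P(Region=North) = 0.258 and P(Brand=B) = 0.237, so their product is 0.06115, but P(Region=North, Brand=B) = 0.099. Since these differ, Region and Brand are not independent.

no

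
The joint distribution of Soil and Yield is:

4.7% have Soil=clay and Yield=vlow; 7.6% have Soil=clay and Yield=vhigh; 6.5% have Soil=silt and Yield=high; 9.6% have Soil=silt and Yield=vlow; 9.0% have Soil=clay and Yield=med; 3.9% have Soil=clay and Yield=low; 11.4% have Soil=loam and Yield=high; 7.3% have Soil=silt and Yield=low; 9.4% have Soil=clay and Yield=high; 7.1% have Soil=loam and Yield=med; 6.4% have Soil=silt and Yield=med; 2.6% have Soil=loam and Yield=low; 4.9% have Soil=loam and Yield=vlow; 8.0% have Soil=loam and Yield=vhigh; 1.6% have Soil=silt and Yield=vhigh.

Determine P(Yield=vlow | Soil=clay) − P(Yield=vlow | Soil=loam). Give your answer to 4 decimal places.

-0.0083

P(Soil=clay) = 0.047 + 0.039 + 0.090 + 0.094 + 0.076 = 0.346; P(Yield=vlow | Soil=clay) = 0.047/0.346 = 0.13584.
P(Soil=loam) = 0.049 + 0.026 + 0.071 + 0.114 + 0.080 = 0.340; P(Yield=vlow | Soil=loam) = 0.049/0.340 = 0.14412.
Difference = -0.0083.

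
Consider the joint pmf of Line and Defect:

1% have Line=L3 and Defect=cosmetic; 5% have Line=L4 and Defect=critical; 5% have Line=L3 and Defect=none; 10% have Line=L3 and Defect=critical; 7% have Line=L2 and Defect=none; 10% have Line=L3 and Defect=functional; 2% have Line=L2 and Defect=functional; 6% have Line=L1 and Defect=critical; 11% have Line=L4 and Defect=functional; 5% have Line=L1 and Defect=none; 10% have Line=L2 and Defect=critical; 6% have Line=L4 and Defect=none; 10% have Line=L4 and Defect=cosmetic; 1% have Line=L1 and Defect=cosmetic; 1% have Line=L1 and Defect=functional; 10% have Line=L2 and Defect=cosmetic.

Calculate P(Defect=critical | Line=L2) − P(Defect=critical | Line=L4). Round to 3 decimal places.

P(Line=L2) = 0.07 + 0.10 + 0.02 + 0.10 = 0.29; P(Defect=critical | Line=L2) = 0.10/0.29 = 0.3448.
P(Line=L4) = 0.06 + 0.10 + 0.11 + 0.05 = 0.32; P(Defect=critical | Line=L4) = 0.05/0.32 = 0.1563.
Difference = 0.189.

0.189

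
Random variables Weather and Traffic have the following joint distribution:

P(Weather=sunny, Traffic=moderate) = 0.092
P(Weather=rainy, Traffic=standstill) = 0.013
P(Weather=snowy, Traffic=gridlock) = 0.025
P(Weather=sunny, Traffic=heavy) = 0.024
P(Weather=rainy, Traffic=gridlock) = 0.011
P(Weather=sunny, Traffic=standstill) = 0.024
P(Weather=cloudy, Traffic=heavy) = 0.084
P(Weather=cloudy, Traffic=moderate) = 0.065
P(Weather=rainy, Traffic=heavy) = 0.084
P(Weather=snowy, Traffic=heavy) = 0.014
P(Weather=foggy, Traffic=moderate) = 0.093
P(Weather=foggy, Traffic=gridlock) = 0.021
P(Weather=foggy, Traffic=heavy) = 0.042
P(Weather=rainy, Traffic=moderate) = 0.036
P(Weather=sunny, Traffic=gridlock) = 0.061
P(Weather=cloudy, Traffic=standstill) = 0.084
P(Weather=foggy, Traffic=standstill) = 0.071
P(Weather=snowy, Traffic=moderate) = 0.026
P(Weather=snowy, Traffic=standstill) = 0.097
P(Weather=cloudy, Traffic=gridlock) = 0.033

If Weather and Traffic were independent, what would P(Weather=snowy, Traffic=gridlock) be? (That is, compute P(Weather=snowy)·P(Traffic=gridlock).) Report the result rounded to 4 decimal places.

P(Weather=snowy) = 0.026 + 0.014 + 0.025 + 0.097 = 0.162.
P(Traffic=gridlock) = 0.061 + 0.033 + 0.011 + 0.025 + 0.021 = 0.151.
Product: 0.162 × 0.151 = 0.0245.

0.0245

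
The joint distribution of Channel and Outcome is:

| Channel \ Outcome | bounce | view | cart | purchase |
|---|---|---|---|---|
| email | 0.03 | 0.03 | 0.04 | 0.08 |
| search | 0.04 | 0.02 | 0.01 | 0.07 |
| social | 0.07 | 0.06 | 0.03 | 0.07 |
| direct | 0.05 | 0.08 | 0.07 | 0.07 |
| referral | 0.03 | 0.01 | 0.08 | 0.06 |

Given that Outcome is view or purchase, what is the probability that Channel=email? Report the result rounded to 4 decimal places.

P(Outcome=view) = 0.03 + 0.02 + 0.06 + 0.08 + 0.01 = 0.20.
P(Outcome=purchase) = 0.08 + 0.07 + 0.07 + 0.07 + 0.06 = 0.35.
P(Outcome ∈ {view, purchase}) = 0.20 + 0.35 = 0.55; P(Channel=email, Outcome ∈ {view, purchase}) = 0.03 + 0.08 = 0.11.
P(Channel=email | Outcome ∈ {view, purchase}) = 0.11/0.55 = 0.2000.

0.2000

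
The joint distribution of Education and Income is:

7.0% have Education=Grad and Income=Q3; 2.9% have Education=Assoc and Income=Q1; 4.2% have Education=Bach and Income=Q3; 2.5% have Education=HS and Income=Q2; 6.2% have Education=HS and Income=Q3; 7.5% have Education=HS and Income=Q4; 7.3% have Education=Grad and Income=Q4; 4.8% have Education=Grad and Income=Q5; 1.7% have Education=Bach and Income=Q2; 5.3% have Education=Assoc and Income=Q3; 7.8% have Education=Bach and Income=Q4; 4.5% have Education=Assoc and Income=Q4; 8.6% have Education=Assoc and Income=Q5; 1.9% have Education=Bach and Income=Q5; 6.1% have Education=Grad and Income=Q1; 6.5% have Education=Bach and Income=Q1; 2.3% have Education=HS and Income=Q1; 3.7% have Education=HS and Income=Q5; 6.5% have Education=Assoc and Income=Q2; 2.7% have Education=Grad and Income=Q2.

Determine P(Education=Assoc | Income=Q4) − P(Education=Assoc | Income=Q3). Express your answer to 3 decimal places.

-0.067

P(Income=Q4) = 0.075 + 0.045 + 0.078 + 0.073 = 0.271; P(Education=Assoc | Income=Q4) = 0.045/0.271 = 0.1661.
P(Income=Q3) = 0.062 + 0.053 + 0.042 + 0.070 = 0.227; P(Education=Assoc | Income=Q3) = 0.053/0.227 = 0.2335.
Difference = -0.067.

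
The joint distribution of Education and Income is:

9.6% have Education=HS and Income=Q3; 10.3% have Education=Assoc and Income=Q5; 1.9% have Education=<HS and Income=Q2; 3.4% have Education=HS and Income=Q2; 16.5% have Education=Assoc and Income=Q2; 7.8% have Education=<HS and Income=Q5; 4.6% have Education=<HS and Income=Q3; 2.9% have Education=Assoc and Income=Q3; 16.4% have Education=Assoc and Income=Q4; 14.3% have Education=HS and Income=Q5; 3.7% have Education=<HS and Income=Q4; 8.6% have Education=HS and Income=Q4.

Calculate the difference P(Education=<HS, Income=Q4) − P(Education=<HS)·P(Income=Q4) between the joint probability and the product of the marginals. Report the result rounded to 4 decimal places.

-0.0147

P(Education=<HS) = 0.019 + 0.046 + 0.037 + 0.078 = 0.180.
P(Income=Q4) = 0.037 + 0.086 + 0.164 = 0.287.
P(Education=<HS, Income=Q4) − P(Education=<HS)P(Income=Q4) = 0.037 − 0.180×0.287 = -0.0147.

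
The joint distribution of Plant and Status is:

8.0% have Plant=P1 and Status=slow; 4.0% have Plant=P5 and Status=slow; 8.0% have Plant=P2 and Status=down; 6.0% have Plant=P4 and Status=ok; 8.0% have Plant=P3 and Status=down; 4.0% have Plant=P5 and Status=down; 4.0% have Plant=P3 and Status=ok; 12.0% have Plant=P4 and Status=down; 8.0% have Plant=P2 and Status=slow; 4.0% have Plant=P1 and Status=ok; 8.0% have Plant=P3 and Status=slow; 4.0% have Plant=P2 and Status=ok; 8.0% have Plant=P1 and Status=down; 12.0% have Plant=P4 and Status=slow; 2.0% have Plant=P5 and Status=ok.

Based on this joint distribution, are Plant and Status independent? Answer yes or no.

Every cell satisfies P(Plant,Status) = P(Plant)·P(Status). For instance P(Plant=P3) = 0.200, P(Status=down) = 0.400, and 0.200×0.400 = 0.080 matches the joint entry. So Plant and Status are independent.

yes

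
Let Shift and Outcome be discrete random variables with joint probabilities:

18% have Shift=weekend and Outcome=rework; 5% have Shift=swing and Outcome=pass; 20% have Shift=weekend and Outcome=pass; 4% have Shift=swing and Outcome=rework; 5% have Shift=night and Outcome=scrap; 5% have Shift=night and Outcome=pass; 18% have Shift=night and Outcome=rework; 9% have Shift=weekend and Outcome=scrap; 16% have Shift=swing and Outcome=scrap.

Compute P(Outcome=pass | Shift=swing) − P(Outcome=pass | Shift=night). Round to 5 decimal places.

0.02143

P(Shift=swing) = 0.05 + 0.04 + 0.16 = 0.25; P(Outcome=pass | Shift=swing) = 0.05/0.25 = 0.200000.
P(Shift=night) = 0.05 + 0.18 + 0.05 = 0.28; P(Outcome=pass | Shift=night) = 0.05/0.28 = 0.178571.
Difference = 0.02143.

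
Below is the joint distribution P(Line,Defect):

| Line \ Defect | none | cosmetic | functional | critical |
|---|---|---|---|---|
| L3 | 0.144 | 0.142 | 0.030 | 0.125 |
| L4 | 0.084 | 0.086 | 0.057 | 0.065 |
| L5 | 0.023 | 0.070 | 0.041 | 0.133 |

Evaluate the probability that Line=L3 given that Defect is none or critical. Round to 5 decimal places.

0.46864

P(Defect=none) = 0.144 + 0.084 + 0.023 = 0.251.
P(Defect=critical) = 0.125 + 0.065 + 0.133 = 0.323.
P(Defect ∈ {none, critical}) = 0.251 + 0.323 = 0.574; P(Line=L3, Defect ∈ {none, critical}) = 0.144 + 0.125 = 0.269.
P(Line=L3 | Defect ∈ {none, critical}) = 0.269/0.574 = 0.46864.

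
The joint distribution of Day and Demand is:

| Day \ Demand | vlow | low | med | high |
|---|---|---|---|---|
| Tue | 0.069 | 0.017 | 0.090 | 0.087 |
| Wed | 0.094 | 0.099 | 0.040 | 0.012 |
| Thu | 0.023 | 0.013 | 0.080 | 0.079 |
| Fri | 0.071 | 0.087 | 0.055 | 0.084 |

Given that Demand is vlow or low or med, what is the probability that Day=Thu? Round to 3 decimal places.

P(Demand=vlow) = 0.069 + 0.094 + 0.023 + 0.071 = 0.257.
P(Demand=low) = 0.017 + 0.099 + 0.013 + 0.087 = 0.216.
P(Demand=med) = 0.090 + 0.040 + 0.080 + 0.055 = 0.265.
P(Demand ∈ {vlow, low, med}) = 0.257 + 0.216 + 0.265 = 0.738; P(Day=Thu, Demand ∈ {vlow, low, med}) = 0.023 + 0.013 + 0.080 = 0.116.
P(Day=Thu | Demand ∈ {vlow, low, med}) = 0.116/0.738 = 0.157.

0.157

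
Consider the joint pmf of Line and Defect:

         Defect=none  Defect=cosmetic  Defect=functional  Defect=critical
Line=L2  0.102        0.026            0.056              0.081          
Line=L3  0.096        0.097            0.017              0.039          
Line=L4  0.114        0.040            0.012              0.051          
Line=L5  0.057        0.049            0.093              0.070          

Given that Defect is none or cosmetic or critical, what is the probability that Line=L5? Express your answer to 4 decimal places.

0.2141

P(Defect=none) = 0.102 + 0.096 + 0.114 + 0.057 = 0.369.
P(Defect=cosmetic) = 0.026 + 0.097 + 0.040 + 0.049 = 0.212.
P(Defect=critical) = 0.081 + 0.039 + 0.051 + 0.070 = 0.241.
P(Defect ∈ {none, cosmetic, critical}) = 0.369 + 0.212 + 0.241 = 0.822; P(Line=L5, Defect ∈ {none, cosmetic, critical}) = 0.057 + 0.049 + 0.070 = 0.176.
P(Line=L5 | Defect ∈ {none, cosmetic, critical}) = 0.176/0.822 = 0.2141.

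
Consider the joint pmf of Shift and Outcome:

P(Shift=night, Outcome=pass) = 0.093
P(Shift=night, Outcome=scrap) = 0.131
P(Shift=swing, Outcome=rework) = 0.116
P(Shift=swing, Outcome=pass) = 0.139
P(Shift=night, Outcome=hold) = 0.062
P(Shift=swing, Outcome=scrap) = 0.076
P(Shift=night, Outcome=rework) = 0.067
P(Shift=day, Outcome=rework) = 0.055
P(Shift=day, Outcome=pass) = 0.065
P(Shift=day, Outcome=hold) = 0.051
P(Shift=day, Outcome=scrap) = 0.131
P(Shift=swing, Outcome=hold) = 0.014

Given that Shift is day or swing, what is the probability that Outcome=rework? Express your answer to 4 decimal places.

0.2643

P(Shift=day) = 0.065 + 0.055 + 0.131 + 0.051 = 0.302.
P(Shift=swing) = 0.139 + 0.116 + 0.076 + 0.014 = 0.345.
P(Shift ∈ {day, swing}) = 0.302 + 0.345 = 0.647; P(Outcome=rework, Shift ∈ {day, swing}) = 0.055 + 0.116 = 0.171.
P(Outcome=rework | Shift ∈ {day, swing}) = 0.171/0.647 = 0.2643.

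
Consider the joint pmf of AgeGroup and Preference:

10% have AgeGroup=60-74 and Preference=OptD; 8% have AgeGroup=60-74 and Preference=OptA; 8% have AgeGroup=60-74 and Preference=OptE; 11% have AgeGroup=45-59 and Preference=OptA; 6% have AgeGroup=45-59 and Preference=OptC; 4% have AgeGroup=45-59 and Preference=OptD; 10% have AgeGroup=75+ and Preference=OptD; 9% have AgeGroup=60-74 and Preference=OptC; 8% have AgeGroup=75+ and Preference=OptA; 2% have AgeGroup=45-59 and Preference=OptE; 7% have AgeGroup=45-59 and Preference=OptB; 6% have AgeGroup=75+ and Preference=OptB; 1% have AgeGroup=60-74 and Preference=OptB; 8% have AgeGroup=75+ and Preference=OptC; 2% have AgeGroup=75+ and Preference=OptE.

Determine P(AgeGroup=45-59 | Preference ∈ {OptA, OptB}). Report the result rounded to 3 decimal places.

P(Preference=OptA) = 0.11 + 0.08 + 0.08 = 0.27.
P(Preference=OptB) = 0.07 + 0.01 + 0.06 = 0.14.
P(Preference ∈ {OptA, OptB}) = 0.27 + 0.14 = 0.41; P(AgeGroup=45-59, Preference ∈ {OptA, OptB}) = 0.11 + 0.07 = 0.18.
P(AgeGroup=45-59 | Preference ∈ {OptA, OptB}) = 0.18/0.41 = 0.439.

0.439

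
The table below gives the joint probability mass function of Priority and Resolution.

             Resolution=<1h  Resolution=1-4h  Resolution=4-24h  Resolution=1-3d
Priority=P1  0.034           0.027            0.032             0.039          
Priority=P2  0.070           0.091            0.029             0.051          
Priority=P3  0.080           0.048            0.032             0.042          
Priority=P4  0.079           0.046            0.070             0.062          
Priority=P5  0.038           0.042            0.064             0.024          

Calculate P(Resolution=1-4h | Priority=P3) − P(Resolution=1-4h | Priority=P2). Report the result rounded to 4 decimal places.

P(Priority=P3) = 0.080 + 0.048 + 0.032 + 0.042 = 0.202; P(Resolution=1-4h | Priority=P3) = 0.048/0.202 = 0.23762.
P(Priority=P2) = 0.070 + 0.091 + 0.029 + 0.051 = 0.241; P(Resolution=1-4h | Priority=P2) = 0.091/0.241 = 0.37759.
Difference = -0.1400.

-0.1400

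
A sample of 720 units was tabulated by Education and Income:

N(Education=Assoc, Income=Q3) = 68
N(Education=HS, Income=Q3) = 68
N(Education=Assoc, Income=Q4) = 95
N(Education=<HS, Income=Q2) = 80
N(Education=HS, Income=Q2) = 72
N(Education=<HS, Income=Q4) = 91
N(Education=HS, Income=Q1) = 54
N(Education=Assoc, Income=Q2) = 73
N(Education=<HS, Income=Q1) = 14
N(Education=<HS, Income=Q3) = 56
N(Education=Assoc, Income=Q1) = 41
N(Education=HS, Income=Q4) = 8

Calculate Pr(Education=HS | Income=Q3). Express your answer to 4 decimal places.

0.3542

Total with Income=Q3: 56 + 68 + 68 = 192.
P(Education=HS | Income=Q3) = 68/192 = 0.3542.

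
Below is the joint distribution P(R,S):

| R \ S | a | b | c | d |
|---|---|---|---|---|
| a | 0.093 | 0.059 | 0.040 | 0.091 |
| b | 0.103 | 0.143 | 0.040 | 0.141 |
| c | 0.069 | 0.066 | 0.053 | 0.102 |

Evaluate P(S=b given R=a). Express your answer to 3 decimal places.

0.208

P(R=a) = 0.093 + 0.059 + 0.040 + 0.091 = 0.283.
P(S=b | R=a) = 0.059/0.283 = 0.208.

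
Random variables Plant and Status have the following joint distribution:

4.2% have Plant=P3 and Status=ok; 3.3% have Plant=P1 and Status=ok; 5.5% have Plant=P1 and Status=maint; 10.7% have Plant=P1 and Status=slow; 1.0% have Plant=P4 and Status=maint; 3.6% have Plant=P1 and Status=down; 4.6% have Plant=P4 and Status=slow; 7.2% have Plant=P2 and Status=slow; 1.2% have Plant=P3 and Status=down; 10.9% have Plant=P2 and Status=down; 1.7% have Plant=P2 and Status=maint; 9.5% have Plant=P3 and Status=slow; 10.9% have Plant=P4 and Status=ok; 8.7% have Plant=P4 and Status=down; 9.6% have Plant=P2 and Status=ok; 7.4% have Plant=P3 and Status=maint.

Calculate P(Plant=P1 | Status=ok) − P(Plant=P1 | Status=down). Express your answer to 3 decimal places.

-0.030

P(Status=ok) = 0.033 + 0.096 + 0.042 + 0.109 = 0.280; P(Plant=P1 | Status=ok) = 0.033/0.280 = 0.1179.
P(Status=down) = 0.036 + 0.109 + 0.012 + 0.087 = 0.244; P(Plant=P1 | Status=down) = 0.036/0.244 = 0.1475.
Difference = -0.030.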